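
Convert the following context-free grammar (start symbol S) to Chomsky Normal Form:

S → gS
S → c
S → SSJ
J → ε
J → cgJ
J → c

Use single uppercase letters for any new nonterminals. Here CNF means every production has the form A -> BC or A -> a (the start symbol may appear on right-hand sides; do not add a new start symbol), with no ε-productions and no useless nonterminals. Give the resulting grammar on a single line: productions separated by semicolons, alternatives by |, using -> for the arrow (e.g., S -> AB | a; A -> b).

Nullable: {J}; after ε-elimination: S -> c | SS | gS | SSJ; J -> c | cg | cgJ.
No unit productions to eliminate.
TERM: introduce A -> c, B -> g and substitute in every rule of length ≥2.
BIN: J -> ABJ becomes J -> AC, C -> BJ; S -> SSJ becomes S -> SD, D -> SJ.

S -> c | BS | SD | SS; A -> c; B -> g; C -> BJ; D -> SJ; J -> c | AB | AC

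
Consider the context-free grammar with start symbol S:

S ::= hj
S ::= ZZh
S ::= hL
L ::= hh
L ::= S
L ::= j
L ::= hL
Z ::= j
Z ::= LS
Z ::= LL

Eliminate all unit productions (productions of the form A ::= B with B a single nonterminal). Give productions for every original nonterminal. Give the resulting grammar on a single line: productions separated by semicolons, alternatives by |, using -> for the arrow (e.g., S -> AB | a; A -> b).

Unit productions: L->S.
Unit pairs (A ⇒* B via units): (L,S).
S: inherits non-unit rules of {S} → ZZh | hL | hj.
L: inherits non-unit rules of {L, S} → ZZh | hL | hh | hj | j.
Z: inherits non-unit rules of {Z} → LL | LS | j.

S -> hL | hj | ZZh; L -> j | hL | hh | hj | ZZh; Z -> j | LL | LS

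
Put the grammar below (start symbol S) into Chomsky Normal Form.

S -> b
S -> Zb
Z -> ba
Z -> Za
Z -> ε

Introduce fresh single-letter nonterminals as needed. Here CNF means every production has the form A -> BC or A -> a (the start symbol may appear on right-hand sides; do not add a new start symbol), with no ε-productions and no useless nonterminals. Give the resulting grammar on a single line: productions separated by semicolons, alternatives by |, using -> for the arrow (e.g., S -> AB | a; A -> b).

Nullable: {Z}; after ε-elimination: S -> b | Zb; Z -> a | Za | ba.
No unit productions to eliminate.
TERM: introduce B -> a, A -> b and substitute in every rule of length ≥2.

S -> b | ZA; A -> b; B -> a; Z -> a | AB | ZB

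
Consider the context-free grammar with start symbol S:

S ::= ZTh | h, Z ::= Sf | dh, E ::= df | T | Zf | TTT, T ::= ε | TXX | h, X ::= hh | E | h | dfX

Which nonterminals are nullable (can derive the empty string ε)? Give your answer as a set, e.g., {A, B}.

{E, T, X}

Directly nullable (have an ε-rule): {T}.
E is nullable via E -> T (every symbol on the right is already known nullable).
X is nullable via X -> E (every symbol on the right is already known nullable).
Not nullable: S, Z — each has a terminal in every rule's right-hand side or depends on a non-nullable symbol.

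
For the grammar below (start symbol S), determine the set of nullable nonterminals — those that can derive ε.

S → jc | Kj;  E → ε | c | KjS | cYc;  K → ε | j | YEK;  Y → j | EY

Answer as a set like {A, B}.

{E, K}

Directly nullable (have an ε-rule): {E, K}.
Not nullable: S, Y — each has a terminal in every rule's right-hand side or depends on a non-nullable symbol.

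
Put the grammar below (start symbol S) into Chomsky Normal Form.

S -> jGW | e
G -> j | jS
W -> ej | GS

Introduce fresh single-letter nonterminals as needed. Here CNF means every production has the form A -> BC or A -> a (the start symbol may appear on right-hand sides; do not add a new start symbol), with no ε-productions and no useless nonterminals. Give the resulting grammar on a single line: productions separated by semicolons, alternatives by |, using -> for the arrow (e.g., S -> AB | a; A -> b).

No ε-productions.
No unit productions to eliminate.
TERM: introduce B -> e, A -> j and substitute in every rule of length ≥2.
BIN: S -> AGW becomes S -> AC, C -> GW.

S -> e | AC; A -> j; B -> e; C -> GW; G -> j | AS; W -> BA | GS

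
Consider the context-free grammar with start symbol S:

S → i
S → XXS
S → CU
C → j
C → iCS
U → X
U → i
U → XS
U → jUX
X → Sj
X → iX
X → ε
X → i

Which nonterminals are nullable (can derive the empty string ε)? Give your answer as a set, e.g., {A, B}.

Directly nullable (have an ε-rule): {X}.
U is nullable via U -> X (every symbol on the right is already known nullable).
Not nullable: C, S — each has a terminal in every rule's right-hand side or depends on a non-nullable symbol.

{U, X}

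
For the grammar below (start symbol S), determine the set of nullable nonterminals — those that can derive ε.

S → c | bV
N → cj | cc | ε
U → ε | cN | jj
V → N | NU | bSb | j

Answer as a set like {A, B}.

{N, U, V}

Directly nullable (have an ε-rule): {N, U}.
V is nullable via V -> N (every symbol on the right is already known nullable).
Not nullable: S — each has a terminal in every rule's right-hand side or depends on a non-nullable symbol.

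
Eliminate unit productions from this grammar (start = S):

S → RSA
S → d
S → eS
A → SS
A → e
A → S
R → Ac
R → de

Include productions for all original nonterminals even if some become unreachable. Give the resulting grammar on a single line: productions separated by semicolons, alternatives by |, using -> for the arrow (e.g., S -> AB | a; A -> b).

Unit productions: A->S.
Unit pairs (A ⇒* B via units): (A,S).
S: inherits non-unit rules of {S} → RSA | d | eS.
A: inherits non-unit rules of {A, S} → RSA | SS | d | e | eS.
R: inherits non-unit rules of {R} → Ac | de.

S -> d | eS | RSA; A -> d | e | SS | eS | RSA; R -> Ac | de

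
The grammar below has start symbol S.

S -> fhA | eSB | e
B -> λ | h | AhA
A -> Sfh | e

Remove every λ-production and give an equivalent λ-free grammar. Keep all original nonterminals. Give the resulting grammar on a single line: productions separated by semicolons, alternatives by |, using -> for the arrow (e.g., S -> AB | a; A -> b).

Nullable set: {B}.
S -> eSB: B nullable, giving eS | eSB.
Drop B -> λ.
Unchanged (no nullable symbols): S -> e; S -> fhA; A -> Sfh; A -> e; B -> AhA; B -> h.

S -> e | eS | eSB | fhA; A -> e | Sfh; B -> h | AhA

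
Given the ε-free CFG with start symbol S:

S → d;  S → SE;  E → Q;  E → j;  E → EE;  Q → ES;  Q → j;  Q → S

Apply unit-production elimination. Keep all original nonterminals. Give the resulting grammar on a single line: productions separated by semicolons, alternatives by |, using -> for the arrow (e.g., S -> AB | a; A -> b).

S -> d | SE; E -> d | j | EE | ES | SE; Q -> d | j | ES | SE

Unit productions: E->Q, Q->S.
Unit pairs (A ⇒* B via units): (E,Q), (E,S), (Q,S).
S: inherits non-unit rules of {S} → SE | d.
E: inherits non-unit rules of {E, Q, S} → EE | ES | SE | d | j.
Q: inherits non-unit rules of {Q, S} → ES | SE | d | j.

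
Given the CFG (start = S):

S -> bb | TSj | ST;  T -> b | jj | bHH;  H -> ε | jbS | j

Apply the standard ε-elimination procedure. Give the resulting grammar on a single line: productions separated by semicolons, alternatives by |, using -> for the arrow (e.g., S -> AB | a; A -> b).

Nullable set: {H}.
Drop H -> ε.
T -> bHH: H, H nullable, giving b | bH | bHH.
Unchanged (no nullable symbols): S -> ST; S -> TSj; S -> bb; H -> j; H -> jbS; T -> b; T -> jj.

S -> ST | bb | TSj; H -> j | jbS; T -> b | bH | jj | bHH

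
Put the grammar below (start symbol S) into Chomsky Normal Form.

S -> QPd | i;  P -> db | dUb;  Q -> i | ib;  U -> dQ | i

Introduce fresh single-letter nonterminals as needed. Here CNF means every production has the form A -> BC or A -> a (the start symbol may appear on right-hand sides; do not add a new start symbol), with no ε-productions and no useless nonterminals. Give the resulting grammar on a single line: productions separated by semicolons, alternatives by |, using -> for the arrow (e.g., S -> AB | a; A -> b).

S -> i | QE; A -> d; B -> b; C -> i; D -> UB; E -> PA; P -> AB | AD; Q -> i | CB; U -> i | AQ

No ε-productions.
No unit productions to eliminate.
TERM: introduce B -> b, A -> d, C -> i and substitute in every rule of length ≥2.
BIN: P -> AUB becomes P -> AD, D -> UB; S -> QPA becomes S -> QE, E -> PA.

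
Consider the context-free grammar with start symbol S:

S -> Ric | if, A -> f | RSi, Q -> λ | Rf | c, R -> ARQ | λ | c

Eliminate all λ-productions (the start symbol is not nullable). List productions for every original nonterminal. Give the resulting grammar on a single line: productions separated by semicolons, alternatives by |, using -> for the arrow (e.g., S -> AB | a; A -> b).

Nullable set: {Q, R}.
S -> Ric: R nullable, giving Ric | ic.
A -> RSi: R nullable, giving RSi | Si.
Drop Q -> λ.
Q -> Rf: R nullable, giving Rf | f.
Drop R -> λ.
R -> ARQ: R, Q nullable, giving A | AQ | AR | ARQ.
Unchanged (no nullable symbols): S -> if; A -> f; Q -> c; R -> c.

S -> ic | if | Ric; A -> f | Si | RSi; Q -> c | f | Rf; R -> A | c | AQ | AR | ARQ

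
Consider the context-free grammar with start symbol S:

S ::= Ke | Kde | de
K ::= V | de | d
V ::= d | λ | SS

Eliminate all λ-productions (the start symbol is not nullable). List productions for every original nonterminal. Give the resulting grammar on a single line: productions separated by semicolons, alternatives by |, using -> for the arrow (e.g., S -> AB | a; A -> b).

S -> e | Ke | de | Kde; K -> V | d | de; V -> d | SS

Nullable set: {K, V}.
S -> Kde: K nullable, giving Kde | de.
S -> Ke: K nullable, giving Ke | e.
K -> V: V nullable, giving V.
Drop V -> λ.
Unchanged (no nullable symbols): S -> de; K -> d; K -> de; V -> SS; V -> d.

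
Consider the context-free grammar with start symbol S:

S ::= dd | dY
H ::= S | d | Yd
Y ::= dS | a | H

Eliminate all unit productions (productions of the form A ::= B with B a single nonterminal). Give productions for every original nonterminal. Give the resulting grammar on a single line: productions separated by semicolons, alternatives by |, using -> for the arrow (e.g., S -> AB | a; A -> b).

Unit productions: H->S, Y->H.
Unit pairs (A ⇒* B via units): (H,S), (Y,H), (Y,S).
S: inherits non-unit rules of {S} → dY | dd.
H: inherits non-unit rules of {H, S} → Yd | d | dY | dd.
Y: inherits non-unit rules of {H, S, Y} → Yd | a | d | dS | dY | dd.

S -> dY | dd; H -> d | Yd | dY | dd; Y -> a | d | Yd | dS | dY | dd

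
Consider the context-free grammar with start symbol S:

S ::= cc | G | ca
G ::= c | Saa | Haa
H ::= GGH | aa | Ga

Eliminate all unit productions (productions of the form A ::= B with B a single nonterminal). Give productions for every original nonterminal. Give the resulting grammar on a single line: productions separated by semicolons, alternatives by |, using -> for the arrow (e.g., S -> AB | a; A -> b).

Unit productions: S->G.
Unit pairs (A ⇒* B via units): (S,G).
S: inherits non-unit rules of {G, S} → Haa | Saa | c | ca | cc.
G: inherits non-unit rules of {G} → Haa | Saa | c.
H: inherits non-unit rules of {H} → GGH | Ga | aa.

S -> c | ca | cc | Haa | Saa; G -> c | Haa | Saa; H -> Ga | aa | GGH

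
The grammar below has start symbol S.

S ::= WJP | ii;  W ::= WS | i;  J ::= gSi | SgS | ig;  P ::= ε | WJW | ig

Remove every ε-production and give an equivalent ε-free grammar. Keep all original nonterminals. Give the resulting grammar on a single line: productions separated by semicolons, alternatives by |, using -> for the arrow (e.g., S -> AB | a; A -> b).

Nullable set: {P}.
S -> WJP: P nullable, giving WJ | WJP.
Drop P -> ε.
Unchanged (no nullable symbols): S -> ii; J -> SgS; J -> gSi; J -> ig; P -> WJW; P -> ig; W -> WS; W -> i.

S -> WJ | ii | WJP; J -> ig | SgS | gSi; P -> ig | WJW; W -> i | WS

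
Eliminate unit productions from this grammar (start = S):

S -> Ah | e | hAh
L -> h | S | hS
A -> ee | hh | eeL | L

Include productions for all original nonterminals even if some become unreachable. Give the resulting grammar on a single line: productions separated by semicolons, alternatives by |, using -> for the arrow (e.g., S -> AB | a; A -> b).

S -> e | Ah | hAh; A -> e | h | Ah | ee | hS | hh | eeL | hAh; L -> e | h | Ah | hS | hAh

Unit productions: A->L, L->S.
Unit pairs (A ⇒* B via units): (A,L), (A,S), (L,S).
S: inherits non-unit rules of {S} → Ah | e | hAh.
A: inherits non-unit rules of {A, L, S} → Ah | e | ee | eeL | h | hAh | hS | hh.
L: inherits non-unit rules of {L, S} → Ah | e | h | hAh | hS.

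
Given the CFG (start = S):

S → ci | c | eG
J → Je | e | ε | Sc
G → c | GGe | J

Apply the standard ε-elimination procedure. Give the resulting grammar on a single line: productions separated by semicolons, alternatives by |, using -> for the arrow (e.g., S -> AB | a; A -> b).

Nullable set: {G, J}.
S -> eG: G nullable, giving e | eG.
G -> GGe: G, G nullable, giving GGe | Ge | e.
G -> J: J nullable, giving J.
Drop J -> ε.
J -> Je: J nullable, giving Je | e.
Unchanged (no nullable symbols): S -> c; S -> ci; G -> c; J -> Sc; J -> e.

S -> c | e | ci | eG; G -> J | c | e | Ge | GGe; J -> e | Je | Sc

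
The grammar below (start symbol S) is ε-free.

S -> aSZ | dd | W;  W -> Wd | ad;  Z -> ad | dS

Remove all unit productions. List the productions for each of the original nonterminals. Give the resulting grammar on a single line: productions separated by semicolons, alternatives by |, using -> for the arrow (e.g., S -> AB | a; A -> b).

S -> Wd | ad | dd | aSZ; W -> Wd | ad; Z -> ad | dS

Unit productions: S->W.
Unit pairs (A ⇒* B via units): (S,W).
S: inherits non-unit rules of {S, W} → Wd | aSZ | ad | dd.
W: inherits non-unit rules of {W} → Wd | ad.
Z: inherits non-unit rules of {Z} → ad | dS.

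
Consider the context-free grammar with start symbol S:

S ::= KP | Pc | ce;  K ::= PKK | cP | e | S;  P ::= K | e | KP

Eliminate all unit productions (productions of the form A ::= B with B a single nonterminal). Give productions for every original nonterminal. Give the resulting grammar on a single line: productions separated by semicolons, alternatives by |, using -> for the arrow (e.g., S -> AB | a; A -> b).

Unit productions: K->S, P->K.
Unit pairs (A ⇒* B via units): (K,S), (P,K), (P,S).
S: inherits non-unit rules of {S} → KP | Pc | ce.
K: inherits non-unit rules of {K, S} → KP | PKK | Pc | cP | ce | e.
P: inherits non-unit rules of {K, P, S} → KP | PKK | Pc | cP | ce | e.

S -> KP | Pc | ce; K -> e | KP | Pc | cP | ce | PKK; P -> e | KP | Pc | cP | ce | PKK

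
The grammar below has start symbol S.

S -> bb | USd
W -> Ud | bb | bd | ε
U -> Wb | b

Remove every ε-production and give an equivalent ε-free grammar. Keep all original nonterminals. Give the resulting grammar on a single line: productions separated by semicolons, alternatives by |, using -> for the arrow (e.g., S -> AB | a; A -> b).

Nullable set: {W}.
U -> Wb: W nullable, giving Wb | b.
Drop W -> ε.
Unchanged (no nullable symbols): S -> USd; S -> bb; U -> b; W -> Ud; W -> bb; W -> bd.

S -> bb | USd; U -> b | Wb; W -> Ud | bb | bd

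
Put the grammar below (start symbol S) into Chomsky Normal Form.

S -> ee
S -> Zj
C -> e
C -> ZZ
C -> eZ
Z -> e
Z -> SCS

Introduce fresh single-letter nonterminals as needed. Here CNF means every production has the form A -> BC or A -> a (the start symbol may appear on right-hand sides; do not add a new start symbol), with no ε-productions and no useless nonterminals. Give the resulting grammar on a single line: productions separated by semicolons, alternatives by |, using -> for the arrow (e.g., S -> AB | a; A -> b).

S -> AA | ZB; A -> e; B -> j; C -> e | AZ | ZZ; D -> CS; Z -> e | SD

No ε-productions.
No unit productions to eliminate.
TERM: introduce A -> e, B -> j and substitute in every rule of length ≥2.
BIN: Z -> SCS becomes Z -> SD, D -> CS.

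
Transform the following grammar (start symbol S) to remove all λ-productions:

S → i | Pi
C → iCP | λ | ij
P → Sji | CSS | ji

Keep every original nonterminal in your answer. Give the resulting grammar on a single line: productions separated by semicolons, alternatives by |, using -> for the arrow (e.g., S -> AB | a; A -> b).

Nullable set: {C}.
Drop C -> λ.
C -> iCP: C nullable, giving iCP | iP.
P -> CSS: C nullable, giving CSS | SS.
Unchanged (no nullable symbols): S -> Pi; S -> i; C -> ij; P -> Sji; P -> ji.

S -> i | Pi; C -> iP | ij | iCP; P -> SS | ji | CSS | Sji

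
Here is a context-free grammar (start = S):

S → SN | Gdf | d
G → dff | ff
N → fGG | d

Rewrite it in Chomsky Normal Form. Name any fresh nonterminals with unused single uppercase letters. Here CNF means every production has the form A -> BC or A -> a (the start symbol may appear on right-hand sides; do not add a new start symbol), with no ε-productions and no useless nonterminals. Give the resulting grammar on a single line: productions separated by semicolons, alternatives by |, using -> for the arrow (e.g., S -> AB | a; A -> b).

No ε-productions.
No unit productions to eliminate.
TERM: introduce A -> d, B -> f and substitute in every rule of length ≥2.
BIN: G -> ABB becomes G -> AC, C -> BB; N -> BGG becomes N -> BD, D -> GG; S -> GAB becomes S -> GE, E -> AB.

S -> d | GE | SN; A -> d; B -> f; C -> BB; D -> GG; E -> AB; G -> AC | BB; N -> d | BD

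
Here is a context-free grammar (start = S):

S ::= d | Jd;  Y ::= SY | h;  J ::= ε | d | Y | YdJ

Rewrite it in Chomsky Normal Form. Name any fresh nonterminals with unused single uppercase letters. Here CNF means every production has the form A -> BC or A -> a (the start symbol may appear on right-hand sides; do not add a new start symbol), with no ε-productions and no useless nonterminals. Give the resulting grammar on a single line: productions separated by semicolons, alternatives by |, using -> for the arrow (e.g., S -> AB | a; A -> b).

Nullable: {J}; after ε-elimination: S -> d | Jd; J -> Y | d | Yd | YdJ; Y -> h | SY.
After unit-elimination: S -> d | Jd; J -> d | h | SY | Yd | YdJ; Y -> h | SY.
TERM: introduce A -> d and substitute in every rule of length ≥2.
BIN: J -> YAJ becomes J -> YB, B -> AJ.

S -> d | JA; A -> d; B -> AJ; J -> d | h | SY | YA | YB; Y -> h | SY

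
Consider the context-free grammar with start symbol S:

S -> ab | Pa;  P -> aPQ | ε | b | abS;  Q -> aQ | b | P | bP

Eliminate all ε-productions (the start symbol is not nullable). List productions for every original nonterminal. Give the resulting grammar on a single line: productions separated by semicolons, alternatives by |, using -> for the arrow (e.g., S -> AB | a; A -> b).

S -> a | Pa | ab; P -> a | b | aP | aQ | aPQ | abS; Q -> P | a | b | aQ | bP

Nullable set: {P, Q}.
S -> Pa: P nullable, giving Pa | a.
Drop P -> ε.
P -> aPQ: P, Q nullable, giving a | aP | aPQ | aQ.
Q -> P: P nullable, giving P.
Q -> aQ: Q nullable, giving a | aQ.
Q -> bP: P nullable, giving b | bP.
Unchanged (no nullable symbols): S -> ab; P -> abS; P -> b; Q -> b.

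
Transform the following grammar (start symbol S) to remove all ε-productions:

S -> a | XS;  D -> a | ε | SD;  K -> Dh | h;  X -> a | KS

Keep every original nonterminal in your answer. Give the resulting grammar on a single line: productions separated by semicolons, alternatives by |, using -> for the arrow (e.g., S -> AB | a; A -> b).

S -> a | XS; D -> S | a | SD; K -> h | Dh; X -> a | KS

Nullable set: {D}.
Drop D -> ε.
D -> SD: D nullable, giving S | SD.
K -> Dh: D nullable, giving Dh | h.
Unchanged (no nullable symbols): S -> XS; S -> a; D -> a; K -> h; X -> KS; X -> a.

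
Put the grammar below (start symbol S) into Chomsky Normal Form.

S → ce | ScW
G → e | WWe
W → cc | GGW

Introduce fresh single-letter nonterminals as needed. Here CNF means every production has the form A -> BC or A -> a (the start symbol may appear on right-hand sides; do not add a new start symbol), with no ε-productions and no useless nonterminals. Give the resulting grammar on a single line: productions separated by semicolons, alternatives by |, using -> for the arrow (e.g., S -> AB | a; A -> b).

S -> BA | SD; A -> e; B -> c; C -> WA; D -> BW; E -> GW; G -> e | WC; W -> BB | GE

No ε-productions.
No unit productions to eliminate.
TERM: introduce B -> c, A -> e and substitute in every rule of length ≥2.
BIN: G -> WWA becomes G -> WC, C -> WA; S -> SBW becomes S -> SD, D -> BW; W -> GGW becomes W -> GE, E -> GW.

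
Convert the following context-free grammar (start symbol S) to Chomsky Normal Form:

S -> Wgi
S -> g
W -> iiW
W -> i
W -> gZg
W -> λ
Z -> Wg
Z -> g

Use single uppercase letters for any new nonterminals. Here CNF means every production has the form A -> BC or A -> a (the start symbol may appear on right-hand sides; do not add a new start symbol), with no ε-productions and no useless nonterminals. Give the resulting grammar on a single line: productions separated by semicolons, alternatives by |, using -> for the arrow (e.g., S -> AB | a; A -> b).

S -> g | AB | WC; A -> g; B -> i; C -> AB; D -> ZA; E -> BW; W -> i | AD | BB | BE; Z -> g | WA

Nullable: {W}; after ε-elimination: S -> g | gi | Wgi; W -> i | ii | gZg | iiW; Z -> g | Wg.
No unit productions to eliminate.
TERM: introduce A -> g, B -> i and substitute in every rule of length ≥2.
BIN: S -> WAB becomes S -> WC, C -> AB; W -> AZA becomes W -> AD, D -> ZA; W -> BBW becomes W -> BE, E -> BW.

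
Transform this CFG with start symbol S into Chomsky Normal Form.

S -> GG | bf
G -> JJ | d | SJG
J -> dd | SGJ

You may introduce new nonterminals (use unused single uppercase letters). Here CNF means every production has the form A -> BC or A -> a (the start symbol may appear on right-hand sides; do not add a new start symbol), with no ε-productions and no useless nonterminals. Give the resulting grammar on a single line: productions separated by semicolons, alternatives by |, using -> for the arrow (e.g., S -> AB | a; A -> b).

S -> BC | GG; A -> d; B -> b; C -> f; D -> JG; E -> GJ; G -> d | JJ | SD; J -> AA | SE

No ε-productions.
No unit productions to eliminate.
TERM: introduce B -> b, A -> d, C -> f and substitute in every rule of length ≥2.
BIN: G -> SJG becomes G -> SD, D -> JG; J -> SGJ becomes J -> SE, E -> GJ.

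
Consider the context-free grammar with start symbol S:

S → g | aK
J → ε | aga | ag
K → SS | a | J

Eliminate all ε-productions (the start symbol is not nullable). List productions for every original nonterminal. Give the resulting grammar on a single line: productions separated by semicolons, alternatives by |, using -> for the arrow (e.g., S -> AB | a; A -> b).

S -> a | g | aK; J -> ag | aga; K -> J | a | SS

Nullable set: {J, K}.
S -> aK: K nullable, giving a | aK.
Drop J -> ε.
K -> J: J nullable, giving J.
Unchanged (no nullable symbols): S -> g; J -> ag; J -> aga; K -> SS; K -> a.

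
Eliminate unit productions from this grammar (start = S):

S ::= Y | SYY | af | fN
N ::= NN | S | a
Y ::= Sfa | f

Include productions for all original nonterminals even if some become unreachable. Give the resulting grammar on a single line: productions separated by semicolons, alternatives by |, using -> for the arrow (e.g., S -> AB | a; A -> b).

Unit productions: N->S, S->Y.
Unit pairs (A ⇒* B via units): (N,S), (N,Y), (S,Y).
S: inherits non-unit rules of {S, Y} → SYY | Sfa | af | f | fN.
N: inherits non-unit rules of {N, S, Y} → NN | SYY | Sfa | a | af | f | fN.
Y: inherits non-unit rules of {Y} → Sfa | f.

S -> f | af | fN | SYY | Sfa; N -> a | f | NN | af | fN | SYY | Sfa; Y -> f | Sfa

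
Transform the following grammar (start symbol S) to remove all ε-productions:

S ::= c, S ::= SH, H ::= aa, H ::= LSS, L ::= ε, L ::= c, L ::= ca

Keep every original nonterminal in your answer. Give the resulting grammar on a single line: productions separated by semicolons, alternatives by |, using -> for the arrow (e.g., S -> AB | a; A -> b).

Nullable set: {L}.
H -> LSS: L nullable, giving LSS | SS.
Drop L -> ε.
Unchanged (no nullable symbols): S -> SH; S -> c; H -> aa; L -> c; L -> ca.

S -> c | SH; H -> SS | aa | LSS; L -> c | ca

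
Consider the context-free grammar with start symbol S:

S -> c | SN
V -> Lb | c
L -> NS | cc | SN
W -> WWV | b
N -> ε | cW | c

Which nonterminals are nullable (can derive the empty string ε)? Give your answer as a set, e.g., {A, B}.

{N}

Directly nullable (have an ε-rule): {N}.
Not nullable: L, S, V, W — each has a terminal in every rule's right-hand side or depends on a non-nullable symbol.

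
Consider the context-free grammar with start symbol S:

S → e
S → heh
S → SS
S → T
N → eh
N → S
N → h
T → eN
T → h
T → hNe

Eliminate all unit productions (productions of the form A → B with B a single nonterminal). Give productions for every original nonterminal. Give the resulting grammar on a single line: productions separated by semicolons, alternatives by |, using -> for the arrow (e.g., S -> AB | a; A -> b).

S -> e | h | SS | eN | hNe | heh; N -> e | h | SS | eN | eh | hNe | heh; T -> h | eN | hNe

Unit productions: N->S, S->T.
Unit pairs (A ⇒* B via units): (N,S), (N,T), (S,T).
S: inherits non-unit rules of {S, T} → SS | e | eN | h | hNe | heh.
N: inherits non-unit rules of {N, S, T} → SS | e | eN | eh | h | hNe | heh.
T: inherits non-unit rules of {T} → eN | h | hNe.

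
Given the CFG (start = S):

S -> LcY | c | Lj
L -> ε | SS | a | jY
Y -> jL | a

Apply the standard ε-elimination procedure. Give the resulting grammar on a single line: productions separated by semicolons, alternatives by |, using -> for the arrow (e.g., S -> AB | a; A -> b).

S -> c | j | Lj | cY | LcY; L -> a | SS | jY; Y -> a | j | jL

Nullable set: {L}.
S -> LcY: L nullable, giving LcY | cY.
S -> Lj: L nullable, giving Lj | j.
Drop L -> ε.
Y -> jL: L nullable, giving j | jL.
Unchanged (no nullable symbols): S -> c; L -> SS; L -> a; L -> jY; Y -> a.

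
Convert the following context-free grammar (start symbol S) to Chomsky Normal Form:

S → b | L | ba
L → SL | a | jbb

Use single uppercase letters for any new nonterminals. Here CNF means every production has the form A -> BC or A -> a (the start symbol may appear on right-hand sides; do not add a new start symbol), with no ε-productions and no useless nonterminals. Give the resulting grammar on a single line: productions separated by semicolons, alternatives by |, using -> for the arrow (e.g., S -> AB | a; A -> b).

S -> a | b | AE | BC | SL; A -> j; B -> b; C -> a; D -> BB; E -> BB; L -> a | AD | SL

No ε-productions.
After unit-elimination: S -> a | b | SL | ba | jbb; L -> a | SL | jbb.
TERM: introduce C -> a, B -> b, A -> j and substitute in every rule of length ≥2.
BIN: L -> ABB becomes L -> AD, D -> BB; S -> ABB becomes S -> AE, E -> BB.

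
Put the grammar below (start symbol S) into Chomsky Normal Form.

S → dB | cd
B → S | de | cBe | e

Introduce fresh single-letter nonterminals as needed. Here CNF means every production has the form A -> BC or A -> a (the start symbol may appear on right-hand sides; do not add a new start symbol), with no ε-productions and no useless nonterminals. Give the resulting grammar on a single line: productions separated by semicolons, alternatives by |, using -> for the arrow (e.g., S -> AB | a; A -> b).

No ε-productions.
After unit-elimination: S -> cd | dB; B -> e | cd | dB | de | cBe.
TERM: introduce A -> c, D -> d, C -> e and substitute in every rule of length ≥2.
BIN: B -> ABC becomes B -> AE, E -> BC.

S -> AD | DB; A -> c; B -> e | AD | AE | DB | DC; C -> e; D -> d; E -> BC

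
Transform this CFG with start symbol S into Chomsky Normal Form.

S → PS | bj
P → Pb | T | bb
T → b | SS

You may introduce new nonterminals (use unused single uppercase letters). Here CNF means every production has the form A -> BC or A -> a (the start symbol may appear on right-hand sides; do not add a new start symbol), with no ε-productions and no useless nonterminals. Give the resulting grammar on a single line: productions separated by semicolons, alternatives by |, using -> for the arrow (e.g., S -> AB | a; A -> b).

No ε-productions.
After unit-elimination: S -> PS | bj; P -> b | Pb | SS | bb; T -> b | SS.
TERM: introduce A -> b, B -> j and substitute in every rule of length ≥2.
Drop unreachable/unproductive: T.

S -> AB | PS; A -> b; B -> j; P -> b | AA | PA | SS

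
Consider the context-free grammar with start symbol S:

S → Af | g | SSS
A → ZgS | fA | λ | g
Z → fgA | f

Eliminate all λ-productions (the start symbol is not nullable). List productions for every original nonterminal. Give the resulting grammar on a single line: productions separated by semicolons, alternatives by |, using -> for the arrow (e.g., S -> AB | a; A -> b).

Nullable set: {A}.
S -> Af: A nullable, giving Af | f.
Drop A -> λ.
A -> fA: A nullable, giving f | fA.
Z -> fgA: A nullable, giving fg | fgA.
Unchanged (no nullable symbols): S -> SSS; S -> g; A -> ZgS; A -> g; Z -> f.

S -> f | g | Af | SSS; A -> f | g | fA | ZgS; Z -> f | fg | fgA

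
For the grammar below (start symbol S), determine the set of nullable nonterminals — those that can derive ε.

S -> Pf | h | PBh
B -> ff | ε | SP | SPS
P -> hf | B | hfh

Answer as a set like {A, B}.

Directly nullable (have an ε-rule): {B}.
P is nullable via P -> B (every symbol on the right is already known nullable).
Not nullable: S — each has a terminal in every rule's right-hand side or depends on a non-nullable symbol.

{B, P}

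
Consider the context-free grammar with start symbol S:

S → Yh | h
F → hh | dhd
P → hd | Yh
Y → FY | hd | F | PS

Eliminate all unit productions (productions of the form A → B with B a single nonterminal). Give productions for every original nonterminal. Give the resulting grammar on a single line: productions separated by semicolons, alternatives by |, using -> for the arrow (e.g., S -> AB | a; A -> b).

Unit productions: Y->F.
Unit pairs (A ⇒* B via units): (Y,F).
S: inherits non-unit rules of {S} → Yh | h.
F: inherits non-unit rules of {F} → dhd | hh.
P: inherits non-unit rules of {P} → Yh | hd.
Y: inherits non-unit rules of {F, Y} → FY | PS | dhd | hd | hh.

S -> h | Yh; F -> hh | dhd; P -> Yh | hd; Y -> FY | PS | hd | hh | dhd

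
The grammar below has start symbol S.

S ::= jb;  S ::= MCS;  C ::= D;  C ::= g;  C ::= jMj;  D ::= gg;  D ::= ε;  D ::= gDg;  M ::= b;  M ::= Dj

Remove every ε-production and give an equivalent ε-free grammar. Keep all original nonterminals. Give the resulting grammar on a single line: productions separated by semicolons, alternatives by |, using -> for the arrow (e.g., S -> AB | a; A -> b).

S -> MS | jb | MCS; C -> D | g | jMj; D -> gg | gDg; M -> b | j | Dj

Nullable set: {C, D}.
S -> MCS: C nullable, giving MCS | MS.
C -> D: D nullable, giving D.
Drop D -> ε.
D -> gDg: D nullable, giving gDg | gg.
M -> Dj: D nullable, giving Dj | j.
Unchanged (no nullable symbols): S -> jb; C -> g; C -> jMj; D -> gg; M -> b.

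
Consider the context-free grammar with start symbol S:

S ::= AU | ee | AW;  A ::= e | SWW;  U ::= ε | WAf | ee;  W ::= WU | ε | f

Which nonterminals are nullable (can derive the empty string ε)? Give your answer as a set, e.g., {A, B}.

Directly nullable (have an ε-rule): {U, W}.
Not nullable: A, S — each has a terminal in every rule's right-hand side or depends on a non-nullable symbol.

{U, W}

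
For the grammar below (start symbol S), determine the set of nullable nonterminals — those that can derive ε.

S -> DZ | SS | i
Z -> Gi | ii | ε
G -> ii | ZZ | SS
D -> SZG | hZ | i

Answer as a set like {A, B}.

{G, Z}

Directly nullable (have an ε-rule): {Z}.
G is nullable via G -> ZZ (every symbol on the right is already known nullable).
Not nullable: D, S — each has a terminal in every rule's right-hand side or depends on a non-nullable symbol.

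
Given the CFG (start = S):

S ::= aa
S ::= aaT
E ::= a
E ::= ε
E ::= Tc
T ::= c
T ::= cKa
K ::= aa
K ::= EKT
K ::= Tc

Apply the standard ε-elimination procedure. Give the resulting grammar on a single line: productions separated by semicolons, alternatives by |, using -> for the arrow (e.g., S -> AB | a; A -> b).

S -> aa | aaT; E -> a | Tc; K -> KT | Tc | aa | EKT; T -> c | cKa

Nullable set: {E}.
Drop E -> ε.
K -> EKT: E nullable, giving EKT | KT.
Unchanged (no nullable symbols): S -> aa; S -> aaT; E -> Tc; E -> a; K -> Tc; K -> aa; T -> c; T -> cKa.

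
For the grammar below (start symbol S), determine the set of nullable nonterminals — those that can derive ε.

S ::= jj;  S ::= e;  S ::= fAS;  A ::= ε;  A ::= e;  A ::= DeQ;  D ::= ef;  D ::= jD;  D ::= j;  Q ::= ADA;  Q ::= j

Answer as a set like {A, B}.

{A}

Directly nullable (have an ε-rule): {A}.
Not nullable: D, Q, S — each has a terminal in every rule's right-hand side or depends on a non-nullable symbol.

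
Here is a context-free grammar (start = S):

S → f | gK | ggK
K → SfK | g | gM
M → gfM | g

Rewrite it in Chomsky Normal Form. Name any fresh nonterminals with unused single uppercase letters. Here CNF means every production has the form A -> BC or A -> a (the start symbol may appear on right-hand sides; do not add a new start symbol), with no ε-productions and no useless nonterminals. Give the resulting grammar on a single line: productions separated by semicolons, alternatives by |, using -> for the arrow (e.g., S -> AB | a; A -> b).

No ε-productions.
No unit productions to eliminate.
TERM: introduce A -> f, B -> g and substitute in every rule of length ≥2.
BIN: K -> SAK becomes K -> SC, C -> AK; M -> BAM becomes M -> BD, D -> AM; S -> BBK becomes S -> BE, E -> BK.

S -> f | BE | BK; A -> f; B -> g; C -> AK; D -> AM; E -> BK; K -> g | BM | SC; M -> g | BD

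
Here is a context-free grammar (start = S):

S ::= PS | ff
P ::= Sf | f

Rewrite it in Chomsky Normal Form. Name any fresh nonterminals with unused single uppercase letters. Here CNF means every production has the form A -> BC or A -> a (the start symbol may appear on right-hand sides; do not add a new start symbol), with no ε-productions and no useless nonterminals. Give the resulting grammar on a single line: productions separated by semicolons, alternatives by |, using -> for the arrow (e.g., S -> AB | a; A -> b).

No ε-productions.
No unit productions to eliminate.
TERM: introduce A -> f and substitute in every rule of length ≥2.

S -> AA | PS; A -> f; P -> f | SA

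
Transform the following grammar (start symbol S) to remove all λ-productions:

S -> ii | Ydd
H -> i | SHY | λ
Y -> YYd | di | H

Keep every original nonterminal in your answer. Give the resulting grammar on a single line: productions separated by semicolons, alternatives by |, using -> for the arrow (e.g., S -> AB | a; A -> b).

S -> dd | ii | Ydd; H -> S | i | SH | SY | SHY; Y -> H | d | Yd | di | YYd

Nullable set: {H, Y}.
S -> Ydd: Y nullable, giving Ydd | dd.
Drop H -> λ.
H -> SHY: H, Y nullable, giving S | SH | SHY | SY.
Y -> H: H nullable, giving H.
Y -> YYd: Y, Y nullable, giving YYd | Yd | d.
Unchanged (no nullable symbols): S -> ii; H -> i; Y -> di.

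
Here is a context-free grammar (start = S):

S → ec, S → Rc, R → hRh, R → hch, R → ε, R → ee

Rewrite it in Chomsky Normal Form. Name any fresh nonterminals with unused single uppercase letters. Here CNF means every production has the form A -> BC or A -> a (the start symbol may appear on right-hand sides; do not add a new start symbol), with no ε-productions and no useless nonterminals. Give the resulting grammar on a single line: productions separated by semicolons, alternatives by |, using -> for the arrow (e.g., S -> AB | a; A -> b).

Nullable: {R}; after ε-elimination: S -> c | Rc | ec; R -> ee | hh | hRh | hch.
No unit productions to eliminate.
TERM: introduce C -> c, A -> e, B -> h and substitute in every rule of length ≥2.
BIN: R -> BCB becomes R -> BD, D -> CB; R -> BRB becomes R -> BE, E -> RB.

S -> c | AC | RC; A -> e; B -> h; C -> c; D -> CB; E -> RB; R -> AA | BB | BD | BE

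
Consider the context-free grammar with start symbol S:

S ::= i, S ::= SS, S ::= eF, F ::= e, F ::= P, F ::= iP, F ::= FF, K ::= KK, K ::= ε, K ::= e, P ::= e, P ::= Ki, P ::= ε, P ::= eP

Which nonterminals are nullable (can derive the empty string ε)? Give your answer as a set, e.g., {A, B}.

Directly nullable (have an ε-rule): {K, P}.
F is nullable via F -> P (every symbol on the right is already known nullable).
Not nullable: S — each has a terminal in every rule's right-hand side or depends on a non-nullable symbol.

{F, K, P}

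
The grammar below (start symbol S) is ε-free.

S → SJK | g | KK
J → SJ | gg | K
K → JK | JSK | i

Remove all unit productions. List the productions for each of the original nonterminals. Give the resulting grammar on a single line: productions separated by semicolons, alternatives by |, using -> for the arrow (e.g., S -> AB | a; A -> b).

S -> g | KK | SJK; J -> i | JK | SJ | gg | JSK; K -> i | JK | JSK

Unit productions: J->K.
Unit pairs (A ⇒* B via units): (J,K).
S: inherits non-unit rules of {S} → KK | SJK | g.
J: inherits non-unit rules of {J, K} → JK | JSK | SJ | gg | i.
K: inherits non-unit rules of {K} → JK | JSK | i.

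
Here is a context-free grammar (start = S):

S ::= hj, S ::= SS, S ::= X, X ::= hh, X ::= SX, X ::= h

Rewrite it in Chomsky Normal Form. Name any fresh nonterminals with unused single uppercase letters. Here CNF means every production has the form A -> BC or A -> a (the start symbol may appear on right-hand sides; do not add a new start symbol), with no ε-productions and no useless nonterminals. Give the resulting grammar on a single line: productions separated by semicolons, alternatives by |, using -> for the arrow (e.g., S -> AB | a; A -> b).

S -> h | AA | AB | SS | SX; A -> h; B -> j; X -> h | AA | SX

No ε-productions.
After unit-elimination: S -> h | SS | SX | hh | hj; X -> h | SX | hh.
TERM: introduce A -> h, B -> j and substitute in every rule of length ≥2.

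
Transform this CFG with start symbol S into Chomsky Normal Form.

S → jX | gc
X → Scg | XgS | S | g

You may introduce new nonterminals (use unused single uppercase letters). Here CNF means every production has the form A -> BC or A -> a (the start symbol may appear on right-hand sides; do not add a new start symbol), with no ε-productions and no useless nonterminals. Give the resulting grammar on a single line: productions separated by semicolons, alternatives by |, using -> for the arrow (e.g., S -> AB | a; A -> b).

No ε-productions.
After unit-elimination: S -> gc | jX; X -> g | gc | jX | Scg | XgS.
TERM: introduce B -> c, A -> g, C -> j and substitute in every rule of length ≥2.
BIN: X -> SBA becomes X -> SD, D -> BA; X -> XAS becomes X -> XE, E -> AS.

S -> AB | CX; A -> g; B -> c; C -> j; D -> BA; E -> AS; X -> g | AB | CX | SD | XE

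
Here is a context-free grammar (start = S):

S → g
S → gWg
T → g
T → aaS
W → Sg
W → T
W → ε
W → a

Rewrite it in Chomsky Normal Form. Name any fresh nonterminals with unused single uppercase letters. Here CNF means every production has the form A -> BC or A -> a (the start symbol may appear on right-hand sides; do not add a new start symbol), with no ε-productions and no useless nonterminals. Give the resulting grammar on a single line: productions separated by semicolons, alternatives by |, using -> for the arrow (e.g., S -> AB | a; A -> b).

S -> g | AA | AC; A -> g; B -> a; C -> WA; E -> BS; W -> a | g | BE | SA

Nullable: {W}; after ε-elimination: S -> g | gg | gWg; T -> g | aaS; W -> T | a | Sg.
After unit-elimination: S -> g | gg | gWg; T -> g | aaS; W -> a | g | Sg | aaS.
TERM: introduce B -> a, A -> g and substitute in every rule of length ≥2.
BIN: S -> AWA becomes S -> AC, C -> WA; T -> BBS becomes T -> BD, D -> BS; W -> BBS becomes W -> BE, E -> BS.
Drop unreachable/unproductive: T.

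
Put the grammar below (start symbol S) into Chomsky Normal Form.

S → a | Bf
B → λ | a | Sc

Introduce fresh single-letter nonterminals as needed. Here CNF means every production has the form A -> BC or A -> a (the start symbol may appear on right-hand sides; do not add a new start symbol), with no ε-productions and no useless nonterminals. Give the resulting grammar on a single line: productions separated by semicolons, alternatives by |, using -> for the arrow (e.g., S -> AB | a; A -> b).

Nullable: {B}; after ε-elimination: S -> a | f | Bf; B -> a | Sc.
No unit productions to eliminate.
TERM: introduce A -> c, C -> f and substitute in every rule of length ≥2.

S -> a | f | BC; A -> c; B -> a | SA; C -> f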